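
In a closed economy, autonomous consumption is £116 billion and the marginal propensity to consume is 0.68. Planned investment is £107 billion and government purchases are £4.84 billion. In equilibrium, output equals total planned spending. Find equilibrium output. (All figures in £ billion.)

Y = C + I + G = 116 + 0.68Y + 107 + 4.84
Y − 0.68Y = 227.84
0.32Y = 227.84, so Y = 227.84/0.32 = 712

Y = 712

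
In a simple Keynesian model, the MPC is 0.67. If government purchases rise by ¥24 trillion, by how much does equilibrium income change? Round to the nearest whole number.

The multiplier is 1/(1 − MPC) = 1/0.33.
ΔY = 24/0.33 = 72.73 ≈ 73

ΔY ≈ 73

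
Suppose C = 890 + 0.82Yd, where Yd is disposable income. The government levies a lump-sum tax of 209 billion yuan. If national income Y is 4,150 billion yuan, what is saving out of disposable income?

S = -180.62

Yd = Y − T = 4150 − 209 = 3941
C = 890 + 0.82(3941) = 890 + 3231.62 = 4121.62
S = Yd − C = 3941 − 4121.62 = -180.62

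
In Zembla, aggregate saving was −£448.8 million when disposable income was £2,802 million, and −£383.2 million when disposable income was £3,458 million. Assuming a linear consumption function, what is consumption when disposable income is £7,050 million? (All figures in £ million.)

C = 7074

MPS = ΔS/ΔY = (-383.2 − (-448.8))/(3458 − 2802) = 65.6/656 = 0.1
MPC = 1 − MPS = 0.9
Autonomous saving = -448.8 − 0.1(2802) = -729, so a = 729
C = 729 + 0.9(7050) = 729 + 6345 = 7074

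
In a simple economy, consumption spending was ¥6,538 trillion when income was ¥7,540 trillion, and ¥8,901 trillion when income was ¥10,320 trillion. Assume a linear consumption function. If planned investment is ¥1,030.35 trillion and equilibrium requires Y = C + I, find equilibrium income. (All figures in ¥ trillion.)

MPC = (8901 − 6538)/(10320 − 7540) = 2363/2780 = 0.85
a = 6538 − 0.85(7540) = 129
Equilibrium: Y = 129 + 0.85Y + 1030.35
0.15Y = 1159.35, so Y = 1159.35/0.15 = 7729

Y = 7729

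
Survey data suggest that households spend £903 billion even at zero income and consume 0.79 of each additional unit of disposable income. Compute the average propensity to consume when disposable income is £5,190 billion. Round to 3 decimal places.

C = 903 + 0.79(5190) = 5003.1
APC = C/Y = 5003.1/5190 = 0.964

APC = 0.964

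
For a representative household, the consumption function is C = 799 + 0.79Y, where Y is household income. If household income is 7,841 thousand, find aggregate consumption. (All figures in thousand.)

C = 799 + 0.79(7841) = 799 + 6194.39 = 6993.39

C = 6993.39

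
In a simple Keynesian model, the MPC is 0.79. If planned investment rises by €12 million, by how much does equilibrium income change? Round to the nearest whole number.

ΔY ≈ 57

The multiplier is 1/(1 − MPC) = 1/0.21.
ΔY = 12/0.21 = 57.14 ≈ 57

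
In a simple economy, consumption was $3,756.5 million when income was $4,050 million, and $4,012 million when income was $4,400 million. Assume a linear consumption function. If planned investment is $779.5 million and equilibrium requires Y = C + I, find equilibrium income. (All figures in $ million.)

Y = 5850

MPC = (4012 − 3756.5)/(4400 − 4050) = 255.5/350 = 0.73
a = 3756.5 − 0.73(4050) = 800
Equilibrium: Y = 800 + 0.73Y + 779.5
0.27Y = 1579.5, so Y = 1579.5/0.27 = 5850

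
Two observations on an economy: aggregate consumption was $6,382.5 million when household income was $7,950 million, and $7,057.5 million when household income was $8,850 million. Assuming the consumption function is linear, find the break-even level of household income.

Y = 1680

MPC = (7057.5 − 6382.5)/(8850 − 7950) = 675/900 = 0.75
a = 6382.5 − 0.75(7950) = 6382.5 − 5962.5 = 420
Break-even: Y = a/(1−MPC) = 420/0.25 = 1680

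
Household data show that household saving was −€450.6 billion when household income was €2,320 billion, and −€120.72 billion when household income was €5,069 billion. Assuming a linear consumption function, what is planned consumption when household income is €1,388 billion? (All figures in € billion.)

MPS = ΔS/ΔY = (-120.72 − (-450.6))/(5069 − 2320) = 329.88/2749 = 0.12
MPC = 1 − MPS = 0.88
Autonomous saving = -450.6 − 0.12(2320) = -729, so a = 729
C = 729 + 0.88(1388) = 729 + 1221.44 = 1950.44

C = 1950.44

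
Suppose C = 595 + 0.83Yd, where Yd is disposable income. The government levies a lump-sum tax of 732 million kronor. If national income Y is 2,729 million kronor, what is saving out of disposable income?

Yd = Y − T = 2729 − 732 = 1997
C = 595 + 0.83(1997) = 595 + 1657.51 = 2252.51
S = Yd − C = 1997 − 2252.51 = -255.51

S = -255.51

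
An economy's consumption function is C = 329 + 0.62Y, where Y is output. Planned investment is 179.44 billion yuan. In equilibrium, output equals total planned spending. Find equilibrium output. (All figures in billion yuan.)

Y = C + I = 329 + 0.62Y + 179.44
Y − 0.62Y = 508.44
0.38Y = 508.44, so Y = 508.44/0.38 = 1338

Y = 1338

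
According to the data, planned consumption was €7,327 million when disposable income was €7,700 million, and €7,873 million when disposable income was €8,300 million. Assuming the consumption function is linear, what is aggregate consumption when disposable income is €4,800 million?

MPC = (7873 − 7327)/(8300 − 7700) = 546/600 = 0.91
a = 7327 − 0.91(7700) = 7327 − 7007 = 320
C = 320 + 0.91(4800) = 320 + 4368 = 4688

C = 4688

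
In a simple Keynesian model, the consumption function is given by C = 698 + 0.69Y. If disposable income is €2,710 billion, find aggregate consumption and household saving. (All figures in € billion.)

C = 698 + 0.69(2710) = 698 + 1869.9 = 2567.9
S = Y − C = 2710 − 2567.9 = 142.1

C = 2567.9; S = 142.1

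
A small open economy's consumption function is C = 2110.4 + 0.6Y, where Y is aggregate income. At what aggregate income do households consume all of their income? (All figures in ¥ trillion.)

Y = 5276

At break-even, C = Y: 2110.4 + 0.6Y = Y
0.4Y = 2110.4, so Y = 2110.4/0.4 = 5276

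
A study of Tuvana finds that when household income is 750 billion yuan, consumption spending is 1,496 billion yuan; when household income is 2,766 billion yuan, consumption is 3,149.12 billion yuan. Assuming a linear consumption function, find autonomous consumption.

MPC = ΔC/ΔY = (3149.12 − 1496)/(2766 − 750) = 1653.12/2016 = 0.82
a = C − MPC·Y = 1496 − 0.82(750) = 1496 − 615 = 881

a = 881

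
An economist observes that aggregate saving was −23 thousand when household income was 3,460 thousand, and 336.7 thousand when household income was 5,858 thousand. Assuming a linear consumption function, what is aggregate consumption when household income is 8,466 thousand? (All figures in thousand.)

C = 7738.1

MPS = ΔS/ΔY = (336.7 − (-23))/(5858 − 3460) = 359.7/2398 = 0.15
MPC = 1 − MPS = 0.85
Autonomous saving = -23 − 0.15(3460) = -542, so a = 542
C = 542 + 0.85(8466) = 542 + 7196.1 = 7738.1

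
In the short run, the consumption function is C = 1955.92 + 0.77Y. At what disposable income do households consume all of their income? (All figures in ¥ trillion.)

At break-even, C = Y: 1955.92 + 0.77Y = Y
0.23Y = 1955.92, so Y = 1955.92/0.23 = 8504

Y = 8504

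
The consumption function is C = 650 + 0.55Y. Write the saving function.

S = Y − C = Y − (650 + 0.55Y) = -650 + (1 − 0.55)Y

S = -650 + 0.45Y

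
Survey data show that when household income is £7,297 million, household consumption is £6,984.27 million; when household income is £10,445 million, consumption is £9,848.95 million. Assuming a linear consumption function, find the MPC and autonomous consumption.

MPC = ΔC/ΔY = (9848.95 − 6984.27)/(10445 − 7297) = 2864.68/3148 = 0.91
a = C − MPC·Y = 6984.27 − 0.91(7297) = 6984.27 − 6640.27 = 344

MPC = 0.91; a = 344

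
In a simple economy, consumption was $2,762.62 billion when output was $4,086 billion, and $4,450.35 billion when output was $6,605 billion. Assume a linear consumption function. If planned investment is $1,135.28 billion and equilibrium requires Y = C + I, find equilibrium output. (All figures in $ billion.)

Y = 3516

MPC = (4450.35 − 2762.62)/(6605 − 4086) = 1687.73/2519 = 0.67
a = 2762.62 − 0.67(4086) = 25
Equilibrium: Y = 25 + 0.67Y + 1135.28
0.33Y = 1160.28, so Y = 1160.28/0.33 = 3516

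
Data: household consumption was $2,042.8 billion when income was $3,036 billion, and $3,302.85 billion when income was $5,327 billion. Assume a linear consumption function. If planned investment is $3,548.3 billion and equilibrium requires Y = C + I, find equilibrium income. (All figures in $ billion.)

MPC = (3302.85 − 2042.8)/(5327 − 3036) = 1260.05/2291 = 0.55
a = 2042.8 − 0.55(3036) = 373
Equilibrium: Y = 373 + 0.55Y + 3548.3
0.45Y = 3921.3, so Y = 3921.3/0.45 = 8714

Y = 8714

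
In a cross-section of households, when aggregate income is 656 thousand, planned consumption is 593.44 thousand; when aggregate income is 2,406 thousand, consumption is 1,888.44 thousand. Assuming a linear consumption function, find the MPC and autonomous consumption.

MPC = 0.74; a = 108

MPC = ΔC/ΔY = (1888.44 − 593.44)/(2406 − 656) = 1295/1750 = 0.74
a = C − MPC·Y = 593.44 − 0.74(656) = 593.44 − 485.44 = 108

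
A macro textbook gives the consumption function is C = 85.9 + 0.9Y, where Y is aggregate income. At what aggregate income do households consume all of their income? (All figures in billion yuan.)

At break-even, C = Y: 85.9 + 0.9Y = Y
0.1Y = 85.9, so Y = 85.9/0.1 = 859

Y = 859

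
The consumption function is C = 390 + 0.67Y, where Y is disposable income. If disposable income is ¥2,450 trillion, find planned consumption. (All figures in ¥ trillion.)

C = 390 + 0.67(2450) = 390 + 1641.5 = 2031.5

C = 2031.5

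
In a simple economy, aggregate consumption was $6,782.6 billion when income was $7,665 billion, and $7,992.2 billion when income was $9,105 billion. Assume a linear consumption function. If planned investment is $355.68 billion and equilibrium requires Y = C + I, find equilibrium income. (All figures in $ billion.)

Y = 4373

MPC = (7992.2 − 6782.6)/(9105 − 7665) = 1209.6/1440 = 0.84
a = 6782.6 − 0.84(7665) = 344
Equilibrium: Y = 344 + 0.84Y + 355.68
0.16Y = 699.68, so Y = 699.68/0.16 = 4373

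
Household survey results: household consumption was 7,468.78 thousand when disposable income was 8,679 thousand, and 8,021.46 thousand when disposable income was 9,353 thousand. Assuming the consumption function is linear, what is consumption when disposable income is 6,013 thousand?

C = 5282.66

MPC = (8021.46 − 7468.78)/(9353 − 8679) = 552.68/674 = 0.82
a = 7468.78 − 0.82(8679) = 7468.78 − 7116.78 = 352
C = 352 + 0.82(6013) = 352 + 4930.66 = 5282.66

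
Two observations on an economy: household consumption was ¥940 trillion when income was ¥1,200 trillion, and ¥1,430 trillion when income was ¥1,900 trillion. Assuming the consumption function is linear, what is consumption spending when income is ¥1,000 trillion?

C = 800

MPC = (1430 − 940)/(1900 − 1200) = 490/700 = 0.7
a = 940 − 0.7(1200) = 940 − 840 = 100
C = 100 + 0.7(1000) = 100 + 700 = 800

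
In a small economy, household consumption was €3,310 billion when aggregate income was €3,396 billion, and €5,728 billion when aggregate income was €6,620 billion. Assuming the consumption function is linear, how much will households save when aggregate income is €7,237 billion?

MPC = (5728 − 3310)/(6620 − 3396) = 2418/3224 = 0.75
a = 3310 − 0.75(3396) = 3310 − 2547 = 763
C = 763 + 0.75(7237) = 6190.75
S = 7237 − 6190.75 = 1046.25

S = 1046.25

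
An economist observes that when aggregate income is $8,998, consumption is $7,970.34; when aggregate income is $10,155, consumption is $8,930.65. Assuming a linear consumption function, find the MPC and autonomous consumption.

MPC = 0.83; a = 502

MPC = ΔC/ΔY = (8930.65 − 7970.34)/(10155 − 8998) = 960.31/1157 = 0.83
a = C − MPC·Y = 7970.34 − 0.83(8998) = 7970.34 − 7468.34 = 502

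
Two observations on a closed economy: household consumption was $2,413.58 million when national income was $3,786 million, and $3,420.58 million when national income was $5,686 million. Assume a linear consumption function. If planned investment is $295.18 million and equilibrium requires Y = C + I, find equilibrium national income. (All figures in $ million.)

Y = 1494

MPC = (3420.58 − 2413.58)/(5686 − 3786) = 1007/1900 = 0.53
a = 2413.58 − 0.53(3786) = 407
Equilibrium: Y = 407 + 0.53Y + 295.18
0.47Y = 702.18, so Y = 702.18/0.47 = 1494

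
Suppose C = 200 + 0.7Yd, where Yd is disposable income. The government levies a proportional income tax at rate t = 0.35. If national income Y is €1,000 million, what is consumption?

Yd = (1 − 0.35)(1000) = 0.65(1000) = 650
C = 200 + 0.7(650) = 200 + 455 = 655

C = 655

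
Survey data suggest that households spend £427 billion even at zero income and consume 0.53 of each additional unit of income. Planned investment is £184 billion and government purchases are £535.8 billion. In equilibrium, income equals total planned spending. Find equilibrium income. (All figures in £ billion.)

Y = 2440

Y = C + I + G = 427 + 0.53Y + 184 + 535.8
Y − 0.53Y = 1146.8
0.47Y = 1146.8, so Y = 1146.8/0.47 = 2440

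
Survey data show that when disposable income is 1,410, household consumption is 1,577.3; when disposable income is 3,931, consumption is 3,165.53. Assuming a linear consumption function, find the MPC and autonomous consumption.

MPC = 0.63; a = 689

MPC = ΔC/ΔY = (3165.53 − 1577.3)/(3931 − 1410) = 1588.23/2521 = 0.63
a = C − MPC·Y = 1577.3 − 0.63(1410) = 1577.3 − 888.3 = 689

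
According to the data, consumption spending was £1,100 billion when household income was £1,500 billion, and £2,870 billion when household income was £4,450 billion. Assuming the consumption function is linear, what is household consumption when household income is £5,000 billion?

MPC = (2870 − 1100)/(4450 − 1500) = 1770/2950 = 0.6
a = 1100 − 0.6(1500) = 1100 − 900 = 200
C = 200 + 0.6(5000) = 200 + 3000 = 3200

C = 3200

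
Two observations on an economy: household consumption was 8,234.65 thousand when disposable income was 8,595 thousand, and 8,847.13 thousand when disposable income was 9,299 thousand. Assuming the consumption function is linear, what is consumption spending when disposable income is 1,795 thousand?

MPC = (8847.13 − 8234.65)/(9299 − 8595) = 612.48/704 = 0.87
a = 8234.65 − 0.87(8595) = 8234.65 − 7477.65 = 757
C = 757 + 0.87(1795) = 757 + 1561.65 = 2318.65

C = 2318.65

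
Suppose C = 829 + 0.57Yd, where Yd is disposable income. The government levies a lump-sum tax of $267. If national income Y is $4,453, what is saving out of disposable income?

Yd = Y − T = 4453 − 267 = 4186
C = 829 + 0.57(4186) = 829 + 2386.02 = 3215.02
S = Yd − C = 4186 − 3215.02 = 970.98

S = 970.98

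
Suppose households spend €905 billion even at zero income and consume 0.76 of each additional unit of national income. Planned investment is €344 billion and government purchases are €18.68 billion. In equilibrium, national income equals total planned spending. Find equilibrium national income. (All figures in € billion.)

Y = 5282

Y = C + I + G = 905 + 0.76Y + 344 + 18.68
Y − 0.76Y = 1267.68
0.24Y = 1267.68, so Y = 1267.68/0.24 = 5282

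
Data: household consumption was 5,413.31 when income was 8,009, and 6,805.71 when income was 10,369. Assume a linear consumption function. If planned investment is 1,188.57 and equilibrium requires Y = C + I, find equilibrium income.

Y = 4577

MPC = (6805.71 − 5413.31)/(10369 − 8009) = 1392.4/2360 = 0.59
a = 5413.31 − 0.59(8009) = 688
Equilibrium: Y = 688 + 0.59Y + 1188.57
0.41Y = 1876.57, so Y = 1876.57/0.41 = 4577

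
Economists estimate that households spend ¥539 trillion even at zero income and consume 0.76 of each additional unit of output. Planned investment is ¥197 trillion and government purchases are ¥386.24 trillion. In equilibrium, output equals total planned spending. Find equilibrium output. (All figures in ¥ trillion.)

Y = 4676

Y = C + I + G = 539 + 0.76Y + 197 + 386.24
Y − 0.76Y = 1122.24
0.24Y = 1122.24, so Y = 1122.24/0.24 = 4676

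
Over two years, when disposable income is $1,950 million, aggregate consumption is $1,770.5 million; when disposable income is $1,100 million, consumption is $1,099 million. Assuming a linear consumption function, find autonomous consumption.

MPC = ΔC/ΔY = (1770.5 − 1099)/(1950 − 1100) = 671.5/850 = 0.79
a = C − MPC·Y = 1099 − 0.79(1100) = 1099 − 869 = 230

a = 230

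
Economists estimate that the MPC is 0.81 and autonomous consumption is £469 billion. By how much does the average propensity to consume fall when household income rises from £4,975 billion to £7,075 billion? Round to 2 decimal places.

ΔAPC = 0.03

At Y = 4975: C = 469 + 0.81(4975) = 4498.75, APC = 4498.75/4975 = 0.904
At Y = 7075: C = 6199.75, APC = 6199.75/7075 = 0.876
Fall in APC = 0.904 − 0.876 = 0.028 ≈ 0.03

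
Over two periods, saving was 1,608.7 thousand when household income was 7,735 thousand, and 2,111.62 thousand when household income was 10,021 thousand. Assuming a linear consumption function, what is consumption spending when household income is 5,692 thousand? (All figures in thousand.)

MPS = ΔS/ΔY = (2111.62 − 1608.7)/(10021 − 7735) = 502.92/2286 = 0.22
MPC = 1 − MPS = 0.78
Autonomous saving = 1608.7 − 0.22(7735) = -93, so a = 93
C = 93 + 0.78(5692) = 93 + 4439.76 = 4532.76

C = 4532.76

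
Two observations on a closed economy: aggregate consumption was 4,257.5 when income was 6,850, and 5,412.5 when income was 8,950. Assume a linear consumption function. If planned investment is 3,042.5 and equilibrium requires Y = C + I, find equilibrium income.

MPC = (5412.5 − 4257.5)/(8950 − 6850) = 1155/2100 = 0.55
a = 4257.5 − 0.55(6850) = 490
Equilibrium: Y = 490 + 0.55Y + 3042.5
0.45Y = 3532.5, so Y = 3532.5/0.45 = 7850

Y = 7850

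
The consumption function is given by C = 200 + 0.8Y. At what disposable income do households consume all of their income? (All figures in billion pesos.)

Y = 1000

At break-even, C = Y: 200 + 0.8Y = Y
0.2Y = 200, so Y = 200/0.2 = 1000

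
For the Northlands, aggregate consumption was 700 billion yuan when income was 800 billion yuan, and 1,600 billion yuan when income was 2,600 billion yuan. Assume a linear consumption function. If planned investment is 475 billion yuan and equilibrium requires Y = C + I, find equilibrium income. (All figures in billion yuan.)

Y = 1550

MPC = (1600 − 700)/(2600 − 800) = 900/1800 = 0.5
a = 700 − 0.5(800) = 300
Equilibrium: Y = 300 + 0.5Y + 475
0.5Y = 775, so Y = 775/0.5 = 1550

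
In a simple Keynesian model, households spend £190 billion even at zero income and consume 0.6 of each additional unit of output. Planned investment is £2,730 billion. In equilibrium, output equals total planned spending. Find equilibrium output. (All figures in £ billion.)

Y = 7300

Y = C + I = 190 + 0.6Y + 2730
Y − 0.6Y = 2920
0.4Y = 2920, so Y = 2920/0.4 = 7300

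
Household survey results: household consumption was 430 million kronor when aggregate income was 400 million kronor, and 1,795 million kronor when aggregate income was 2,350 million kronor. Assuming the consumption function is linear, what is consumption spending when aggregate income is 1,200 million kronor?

MPC = (1795 − 430)/(2350 − 400) = 1365/1950 = 0.7
a = 430 − 0.7(400) = 430 − 280 = 150
C = 150 + 0.7(1200) = 150 + 840 = 990

C = 990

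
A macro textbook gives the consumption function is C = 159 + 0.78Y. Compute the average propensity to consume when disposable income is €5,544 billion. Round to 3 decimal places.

C = 159 + 0.78(5544) = 4483.32
APC = C/Y = 4483.32/5544 = 0.809

APC = 0.809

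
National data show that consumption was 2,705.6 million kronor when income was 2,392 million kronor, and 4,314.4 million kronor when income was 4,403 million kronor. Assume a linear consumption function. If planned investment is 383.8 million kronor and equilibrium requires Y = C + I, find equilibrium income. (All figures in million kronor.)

MPC = (4314.4 − 2705.6)/(4403 − 2392) = 1608.8/2011 = 0.8
a = 2705.6 − 0.8(2392) = 792
Equilibrium: Y = 792 + 0.8Y + 383.8
0.2Y = 1175.8, so Y = 1175.8/0.2 = 5879

Y = 5879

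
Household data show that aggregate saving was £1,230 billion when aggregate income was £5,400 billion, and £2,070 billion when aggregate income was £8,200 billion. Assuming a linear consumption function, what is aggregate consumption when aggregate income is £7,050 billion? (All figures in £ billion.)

C = 5325

MPS = ΔS/ΔY = (2070 − 1230)/(8200 − 5400) = 840/2800 = 0.3
MPC = 1 − MPS = 0.7
Autonomous saving = 1230 − 0.3(5400) = -390, so a = 390
C = 390 + 0.7(7050) = 390 + 4935 = 5325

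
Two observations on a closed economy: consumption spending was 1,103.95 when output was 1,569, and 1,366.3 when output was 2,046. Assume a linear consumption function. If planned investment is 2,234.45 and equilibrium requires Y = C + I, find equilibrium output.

MPC = (1366.3 − 1103.95)/(2046 − 1569) = 262.35/477 = 0.55
a = 1103.95 − 0.55(1569) = 241
Equilibrium: Y = 241 + 0.55Y + 2234.45
0.45Y = 2475.45, so Y = 2475.45/0.45 = 5501

Y = 5501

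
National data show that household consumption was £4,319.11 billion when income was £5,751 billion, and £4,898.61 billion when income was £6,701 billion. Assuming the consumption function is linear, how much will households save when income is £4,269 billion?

S = 853.91

MPC = (4898.61 − 4319.11)/(6701 − 5751) = 579.5/950 = 0.61
a = 4319.11 − 0.61(5751) = 4319.11 − 3508.11 = 811
C = 811 + 0.61(4269) = 3415.09
S = 4269 − 3415.09 = 853.91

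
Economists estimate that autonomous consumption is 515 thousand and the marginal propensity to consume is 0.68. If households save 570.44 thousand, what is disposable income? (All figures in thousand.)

S = Y − C = -515 + 0.32Y
-515 + 0.32Y = 570.44, so 0.32Y = 1085.44 and Y = 3392

Y = 3392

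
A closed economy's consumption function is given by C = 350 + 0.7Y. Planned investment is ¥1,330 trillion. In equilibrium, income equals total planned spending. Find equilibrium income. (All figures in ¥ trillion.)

Y = 5600

Y = C + I = 350 + 0.7Y + 1330
Y − 0.7Y = 1680
0.3Y = 1680, so Y = 1680/0.3 = 5600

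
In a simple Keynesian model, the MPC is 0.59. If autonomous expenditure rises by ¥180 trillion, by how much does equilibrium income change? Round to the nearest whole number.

ΔY ≈ 439

The multiplier is 1/(1 − MPC) = 1/0.41.
ΔY = 180/0.41 = 439.02 ≈ 439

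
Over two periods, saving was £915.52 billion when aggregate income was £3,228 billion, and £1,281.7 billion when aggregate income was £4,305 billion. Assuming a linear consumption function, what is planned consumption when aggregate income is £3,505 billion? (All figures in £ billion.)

C = 2495.3

MPS = ΔS/ΔY = (1281.7 − 915.52)/(4305 − 3228) = 366.18/1077 = 0.34
MPC = 1 − MPS = 0.66
Autonomous saving = 915.52 − 0.34(3228) = -182, so a = 182
C = 182 + 0.66(3505) = 182 + 2313.3 = 2495.3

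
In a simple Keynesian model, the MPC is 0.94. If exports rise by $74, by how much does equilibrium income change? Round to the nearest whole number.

The multiplier is 1/(1 − MPC) = 1/0.06.
ΔY = 74/0.06 = 1233.33 ≈ 1233

ΔY ≈ 1233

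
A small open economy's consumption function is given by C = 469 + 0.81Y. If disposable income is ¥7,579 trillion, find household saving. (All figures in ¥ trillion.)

S = 971.01

C = 469 + 0.81(7579) = 469 + 6138.99 = 6607.99
S = Y − C = 7579 − 6607.99 = 971.01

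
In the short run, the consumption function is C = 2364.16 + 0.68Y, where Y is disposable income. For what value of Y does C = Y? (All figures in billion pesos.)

At break-even, C = Y: 2364.16 + 0.68Y = Y
0.32Y = 2364.16, so Y = 2364.16/0.32 = 7388

Y = 7388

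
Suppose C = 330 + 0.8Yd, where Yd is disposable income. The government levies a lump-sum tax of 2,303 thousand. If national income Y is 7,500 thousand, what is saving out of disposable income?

S = 709.4

Yd = Y − T = 7500 − 2303 = 5197
C = 330 + 0.8(5197) = 330 + 4157.6 = 4487.6
S = Yd − C = 5197 − 4487.6 = 709.4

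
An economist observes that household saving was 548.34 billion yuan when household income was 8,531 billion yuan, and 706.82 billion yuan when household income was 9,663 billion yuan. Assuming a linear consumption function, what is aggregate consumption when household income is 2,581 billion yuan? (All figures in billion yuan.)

MPS = ΔS/ΔY = (706.82 − 548.34)/(9663 − 8531) = 158.48/1132 = 0.14
MPC = 1 − MPS = 0.86
Autonomous saving = 548.34 − 0.14(8531) = -646, so a = 646
C = 646 + 0.86(2581) = 646 + 2219.66 = 2865.66

C = 2865.66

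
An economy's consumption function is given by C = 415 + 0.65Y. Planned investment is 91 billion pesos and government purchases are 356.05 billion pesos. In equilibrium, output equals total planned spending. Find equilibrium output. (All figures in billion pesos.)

Y = 2463

Y = C + I + G = 415 + 0.65Y + 91 + 356.05
Y − 0.65Y = 862.05
0.35Y = 862.05, so Y = 862.05/0.35 = 2463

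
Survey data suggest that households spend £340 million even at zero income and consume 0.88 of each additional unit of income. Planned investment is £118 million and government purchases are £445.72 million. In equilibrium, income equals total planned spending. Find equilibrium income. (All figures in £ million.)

Y = C + I + G = 340 + 0.88Y + 118 + 445.72
Y − 0.88Y = 903.72
0.12Y = 903.72, so Y = 903.72/0.12 = 7531

Y = 7531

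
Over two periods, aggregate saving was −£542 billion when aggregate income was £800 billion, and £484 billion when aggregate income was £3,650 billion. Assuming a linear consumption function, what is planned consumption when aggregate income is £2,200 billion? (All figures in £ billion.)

MPS = ΔS/ΔY = (484 − (-542))/(3650 − 800) = 1026/2850 = 0.36
MPC = 1 − MPS = 0.64
Autonomous saving = -542 − 0.36(800) = -830, so a = 830
C = 830 + 0.64(2200) = 830 + 1408 = 2238

C = 2238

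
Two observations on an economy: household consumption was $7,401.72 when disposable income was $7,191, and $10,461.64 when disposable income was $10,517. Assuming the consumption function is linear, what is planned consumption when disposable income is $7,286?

MPC = (10461.64 − 7401.72)/(10517 − 7191) = 3059.92/3326 = 0.92
a = 7401.72 − 0.92(7191) = 7401.72 − 6615.72 = 786
C = 786 + 0.92(7286) = 786 + 6703.12 = 7489.12

C = 7489.12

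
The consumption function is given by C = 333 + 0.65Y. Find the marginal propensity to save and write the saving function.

MPS = 1 − MPC = 1 − 0.65 = 0.35
S = Y − C = -333 + 0.35Y

MPS = 0.35; S = -333 + 0.35Y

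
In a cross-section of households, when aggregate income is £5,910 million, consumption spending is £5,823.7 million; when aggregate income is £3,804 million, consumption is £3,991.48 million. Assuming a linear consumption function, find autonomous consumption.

MPC = ΔC/ΔY = (5823.7 − 3991.48)/(5910 − 3804) = 1832.22/2106 = 0.87
a = C − MPC·Y = 3991.48 − 0.87(3804) = 3991.48 − 3309.48 = 682

a = 682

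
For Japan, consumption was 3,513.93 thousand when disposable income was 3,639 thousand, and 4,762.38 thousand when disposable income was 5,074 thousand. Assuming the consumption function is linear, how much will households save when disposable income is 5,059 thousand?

MPC = (4762.38 − 3513.93)/(5074 − 3639) = 1248.45/1435 = 0.87
a = 3513.93 − 0.87(3639) = 3513.93 − 3165.93 = 348
C = 348 + 0.87(5059) = 4749.33
S = 5059 − 4749.33 = 309.67

S = 309.67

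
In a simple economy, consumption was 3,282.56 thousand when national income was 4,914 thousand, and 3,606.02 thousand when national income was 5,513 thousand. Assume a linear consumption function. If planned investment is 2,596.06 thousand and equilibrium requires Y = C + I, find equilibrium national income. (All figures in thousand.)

MPC = (3606.02 − 3282.56)/(5513 − 4914) = 323.46/599 = 0.54
a = 3282.56 − 0.54(4914) = 629
Equilibrium: Y = 629 + 0.54Y + 2596.06
0.46Y = 3225.06, so Y = 3225.06/0.46 = 7011

Y = 7011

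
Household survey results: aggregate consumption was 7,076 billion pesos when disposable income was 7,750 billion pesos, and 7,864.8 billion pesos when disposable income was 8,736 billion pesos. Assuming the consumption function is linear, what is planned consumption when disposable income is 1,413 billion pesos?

MPC = (7864.8 − 7076)/(8736 − 7750) = 788.8/986 = 0.8
a = 7076 − 0.8(7750) = 7076 − 6200 = 876
C = 876 + 0.8(1413) = 876 + 1130.4 = 2006.4

C = 2006.4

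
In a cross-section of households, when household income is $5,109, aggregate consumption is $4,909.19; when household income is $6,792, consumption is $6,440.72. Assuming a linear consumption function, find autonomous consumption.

MPC = ΔC/ΔY = (6440.72 − 4909.19)/(6792 − 5109) = 1531.53/1683 = 0.91
a = C − MPC·Y = 4909.19 − 0.91(5109) = 4909.19 − 4649.19 = 260

a = 260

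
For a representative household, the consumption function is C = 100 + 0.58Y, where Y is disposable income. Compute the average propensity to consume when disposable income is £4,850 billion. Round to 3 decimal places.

APC = 0.601

C = 100 + 0.58(4850) = 2913
APC = C/Y = 2913/4850 = 0.601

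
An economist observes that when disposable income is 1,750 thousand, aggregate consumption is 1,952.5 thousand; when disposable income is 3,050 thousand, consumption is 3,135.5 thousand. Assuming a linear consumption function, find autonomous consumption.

MPC = ΔC/ΔY = (3135.5 − 1952.5)/(3050 − 1750) = 1183/1300 = 0.91
a = C − MPC·Y = 1952.5 − 0.91(1750) = 1952.5 − 1592.5 = 360

a = 360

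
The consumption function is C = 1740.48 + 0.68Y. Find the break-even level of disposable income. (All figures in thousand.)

At break-even, C = Y: 1740.48 + 0.68Y = Y
0.32Y = 1740.48, so Y = 1740.48/0.32 = 5439

Y = 5439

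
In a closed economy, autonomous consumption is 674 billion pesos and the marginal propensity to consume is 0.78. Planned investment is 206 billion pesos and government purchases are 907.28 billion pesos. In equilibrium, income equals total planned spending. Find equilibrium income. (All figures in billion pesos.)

Y = 8124

Y = C + I + G = 674 + 0.78Y + 206 + 907.28
Y − 0.78Y = 1787.28
0.22Y = 1787.28, so Y = 1787.28/0.22 = 8124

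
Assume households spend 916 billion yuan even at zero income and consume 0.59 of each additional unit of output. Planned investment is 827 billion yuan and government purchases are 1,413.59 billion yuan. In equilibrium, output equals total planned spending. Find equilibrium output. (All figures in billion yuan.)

Y = C + I + G = 916 + 0.59Y + 827 + 1413.59
Y − 0.59Y = 3156.59
0.41Y = 3156.59, so Y = 3156.59/0.41 = 7699

Y = 7699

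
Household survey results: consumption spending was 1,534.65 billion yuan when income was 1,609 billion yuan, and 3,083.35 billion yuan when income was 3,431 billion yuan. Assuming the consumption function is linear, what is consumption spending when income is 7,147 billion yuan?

C = 6241.95

MPC = (3083.35 − 1534.65)/(3431 − 1609) = 1548.7/1822 = 0.85
a = 1534.65 − 0.85(1609) = 1534.65 − 1367.65 = 167
C = 167 + 0.85(7147) = 167 + 6074.95 = 6241.95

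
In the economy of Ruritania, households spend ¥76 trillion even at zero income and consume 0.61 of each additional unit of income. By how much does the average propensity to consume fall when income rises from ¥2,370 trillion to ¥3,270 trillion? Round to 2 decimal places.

ΔAPC = 0.01

At Y = 2370: C = 76 + 0.61(2370) = 1521.7, APC = 1521.7/2370 = 0.642
At Y = 3270: C = 2070.7, APC = 2070.7/3270 = 0.633
Fall in APC = 0.642 − 0.633 = 0.009 ≈ 0.01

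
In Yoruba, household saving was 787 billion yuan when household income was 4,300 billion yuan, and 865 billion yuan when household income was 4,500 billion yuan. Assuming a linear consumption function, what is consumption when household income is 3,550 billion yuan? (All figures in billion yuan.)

C = 3055.5

MPS = ΔS/ΔY = (865 − 787)/(4500 − 4300) = 78/200 = 0.39
MPC = 1 − MPS = 0.61
Autonomous saving = 787 − 0.39(4300) = -890, so a = 890
C = 890 + 0.61(3550) = 890 + 2165.5 = 3055.5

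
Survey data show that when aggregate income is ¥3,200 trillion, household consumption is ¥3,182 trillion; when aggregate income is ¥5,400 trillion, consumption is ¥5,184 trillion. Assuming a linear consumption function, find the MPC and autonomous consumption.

MPC = ΔC/ΔY = (5184 − 3182)/(5400 − 3200) = 2002/2200 = 0.91
a = C − MPC·Y = 3182 − 0.91(3200) = 3182 − 2912 = 270

MPC = 0.91; a = 270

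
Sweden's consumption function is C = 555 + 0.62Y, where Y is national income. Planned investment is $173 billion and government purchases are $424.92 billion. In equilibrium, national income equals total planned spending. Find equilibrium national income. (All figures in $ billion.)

Y = 3034

Y = C + I + G = 555 + 0.62Y + 173 + 424.92
Y − 0.62Y = 1152.92
0.38Y = 1152.92, so Y = 1152.92/0.38 = 3034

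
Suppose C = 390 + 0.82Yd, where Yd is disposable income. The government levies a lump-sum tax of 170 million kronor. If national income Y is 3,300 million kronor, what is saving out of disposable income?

S = 173.4

Yd = Y − T = 3300 − 170 = 3130
C = 390 + 0.82(3130) = 390 + 2566.6 = 2956.6
S = Yd − C = 3130 − 2956.6 = 173.4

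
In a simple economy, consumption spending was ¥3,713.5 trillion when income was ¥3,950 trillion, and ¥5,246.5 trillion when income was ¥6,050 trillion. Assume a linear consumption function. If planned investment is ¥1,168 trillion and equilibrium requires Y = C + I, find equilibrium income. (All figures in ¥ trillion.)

MPC = (5246.5 − 3713.5)/(6050 − 3950) = 1533/2100 = 0.73
a = 3713.5 − 0.73(3950) = 830
Equilibrium: Y = 830 + 0.73Y + 1168
0.27Y = 1998, so Y = 1998/0.27 = 7400

Y = 7400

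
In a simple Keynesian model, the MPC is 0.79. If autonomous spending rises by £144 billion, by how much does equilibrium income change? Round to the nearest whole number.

The multiplier is 1/(1 − MPC) = 1/0.21.
ΔY = 144/0.21 = 685.71 ≈ 686

ΔY ≈ 686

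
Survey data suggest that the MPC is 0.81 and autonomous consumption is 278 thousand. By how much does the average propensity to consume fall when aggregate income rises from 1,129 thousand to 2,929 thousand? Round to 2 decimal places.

ΔAPC = 0.15

At Y = 1129: C = 278 + 0.81(1129) = 1192.49, APC = 1192.49/1129 = 1.056
At Y = 2929: C = 2650.49, APC = 2650.49/2929 = 0.905
Fall in APC = 1.056 − 0.905 = 0.151 ≈ 0.15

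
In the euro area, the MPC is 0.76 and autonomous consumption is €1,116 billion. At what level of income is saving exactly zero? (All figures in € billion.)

Y = 4650

At break-even, C = Y: 1116 + 0.76Y = Y
0.24Y = 1116, so Y = 1116/0.24 = 4650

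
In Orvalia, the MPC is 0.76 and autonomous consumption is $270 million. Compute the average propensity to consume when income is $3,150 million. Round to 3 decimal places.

C = 270 + 0.76(3150) = 2664
APC = C/Y = 2664/3150 = 0.846

APC = 0.846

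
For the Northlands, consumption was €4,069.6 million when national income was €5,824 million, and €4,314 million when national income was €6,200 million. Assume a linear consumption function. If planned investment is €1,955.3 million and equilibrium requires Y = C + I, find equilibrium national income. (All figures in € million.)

Y = 6398

MPC = (4314 − 4069.6)/(6200 − 5824) = 244.4/376 = 0.65
a = 4069.6 − 0.65(5824) = 284
Equilibrium: Y = 284 + 0.65Y + 1955.3
0.35Y = 2239.3, so Y = 2239.3/0.35 = 6398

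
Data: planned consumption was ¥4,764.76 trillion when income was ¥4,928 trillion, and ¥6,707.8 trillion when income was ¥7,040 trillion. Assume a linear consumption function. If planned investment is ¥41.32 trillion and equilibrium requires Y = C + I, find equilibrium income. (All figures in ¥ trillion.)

MPC = (6707.8 − 4764.76)/(7040 − 4928) = 1943.04/2112 = 0.92
a = 4764.76 − 0.92(4928) = 231
Equilibrium: Y = 231 + 0.92Y + 41.32
0.08Y = 272.32, so Y = 272.32/0.08 = 3404

Y = 3404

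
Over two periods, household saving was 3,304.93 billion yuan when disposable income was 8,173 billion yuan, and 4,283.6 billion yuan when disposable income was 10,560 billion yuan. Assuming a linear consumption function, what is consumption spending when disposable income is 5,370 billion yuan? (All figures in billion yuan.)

C = 3214.3

MPS = ΔS/ΔY = (4283.6 − 3304.93)/(10560 − 8173) = 978.67/2387 = 0.41
MPC = 1 − MPS = 0.59
Autonomous saving = 3304.93 − 0.41(8173) = -46, so a = 46
C = 46 + 0.59(5370) = 46 + 3168.3 = 3214.3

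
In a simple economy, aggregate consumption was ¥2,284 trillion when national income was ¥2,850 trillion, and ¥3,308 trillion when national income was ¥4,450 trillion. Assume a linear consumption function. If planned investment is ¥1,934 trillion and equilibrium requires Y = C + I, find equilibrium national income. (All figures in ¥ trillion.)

MPC = (3308 − 2284)/(4450 − 2850) = 1024/1600 = 0.64
a = 2284 − 0.64(2850) = 460
Equilibrium: Y = 460 + 0.64Y + 1934
0.36Y = 2394, so Y = 2394/0.36 = 6650

Y = 6650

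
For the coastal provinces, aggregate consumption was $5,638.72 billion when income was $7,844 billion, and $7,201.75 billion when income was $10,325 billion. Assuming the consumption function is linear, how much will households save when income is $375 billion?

MPC = (7201.75 − 5638.72)/(10325 − 7844) = 1563.03/2481 = 0.63
a = 5638.72 − 0.63(7844) = 5638.72 − 4941.72 = 697
C = 697 + 0.63(375) = 933.25
S = 375 − 933.25 = -558.25

S = -558.25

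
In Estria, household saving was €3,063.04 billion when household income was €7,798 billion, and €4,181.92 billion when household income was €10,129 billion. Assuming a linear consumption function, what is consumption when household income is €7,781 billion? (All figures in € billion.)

C = 4726.12

MPS = ΔS/ΔY = (4181.92 − 3063.04)/(10129 − 7798) = 1118.88/2331 = 0.48
MPC = 1 − MPS = 0.52
Autonomous saving = 3063.04 − 0.48(7798) = -680, so a = 680
C = 680 + 0.52(7781) = 680 + 4046.12 = 4726.12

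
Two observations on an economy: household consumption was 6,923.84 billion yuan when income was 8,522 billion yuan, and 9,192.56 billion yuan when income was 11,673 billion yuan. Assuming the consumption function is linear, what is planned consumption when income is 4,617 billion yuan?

C = 4112.24

MPC = (9192.56 − 6923.84)/(11673 − 8522) = 2268.72/3151 = 0.72
a = 6923.84 − 0.72(8522) = 6923.84 − 6135.84 = 788
C = 788 + 0.72(4617) = 788 + 3324.24 = 4112.24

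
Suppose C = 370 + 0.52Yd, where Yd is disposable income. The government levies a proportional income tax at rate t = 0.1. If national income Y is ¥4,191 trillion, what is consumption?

Yd = (1 − 0.1)(4191) = 0.9(4191) = 3771.9
C = 370 + 0.52(3771.9) = 370 + 1961.388 = 2331.388

C = 2331.388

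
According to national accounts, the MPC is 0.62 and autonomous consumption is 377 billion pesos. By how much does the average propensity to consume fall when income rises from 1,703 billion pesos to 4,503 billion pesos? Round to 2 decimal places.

ΔAPC = 0.14

At Y = 1703: C = 377 + 0.62(1703) = 1432.86, APC = 1432.86/1703 = 0.841
At Y = 4503: C = 3168.86, APC = 3168.86/4503 = 0.704
Fall in APC = 0.841 − 0.704 = 0.137 ≈ 0.14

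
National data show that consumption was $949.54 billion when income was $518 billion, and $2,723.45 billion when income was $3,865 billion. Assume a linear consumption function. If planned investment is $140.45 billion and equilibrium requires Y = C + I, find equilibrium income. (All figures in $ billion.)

Y = 1735

MPC = (2723.45 − 949.54)/(3865 − 518) = 1773.91/3347 = 0.53
a = 949.54 − 0.53(518) = 675
Equilibrium: Y = 675 + 0.53Y + 140.45
0.47Y = 815.45, so Y = 815.45/0.47 = 1735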